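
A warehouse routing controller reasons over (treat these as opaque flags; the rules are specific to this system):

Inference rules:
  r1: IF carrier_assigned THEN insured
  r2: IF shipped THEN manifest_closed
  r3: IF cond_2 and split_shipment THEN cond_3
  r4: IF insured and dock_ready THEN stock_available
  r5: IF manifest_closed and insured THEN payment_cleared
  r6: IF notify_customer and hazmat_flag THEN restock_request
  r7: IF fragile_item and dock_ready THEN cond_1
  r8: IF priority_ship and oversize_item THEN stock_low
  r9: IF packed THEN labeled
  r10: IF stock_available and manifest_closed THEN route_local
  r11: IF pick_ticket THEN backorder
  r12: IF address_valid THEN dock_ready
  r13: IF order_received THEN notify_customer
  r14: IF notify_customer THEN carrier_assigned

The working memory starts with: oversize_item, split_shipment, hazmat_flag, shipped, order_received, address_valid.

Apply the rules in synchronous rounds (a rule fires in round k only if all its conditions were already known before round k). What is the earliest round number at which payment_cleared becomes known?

4

Round 1 fires r2, r12, r13, giving manifest_closed, dock_ready, notify_customer.
Round 2 fires r6, r14, giving restock_request, carrier_assigned.
Round 3 fires r1, giving insured.
Round 4 fires r4, r5, giving stock_available, payment_cleared.
payment_cleared first appears in round 4.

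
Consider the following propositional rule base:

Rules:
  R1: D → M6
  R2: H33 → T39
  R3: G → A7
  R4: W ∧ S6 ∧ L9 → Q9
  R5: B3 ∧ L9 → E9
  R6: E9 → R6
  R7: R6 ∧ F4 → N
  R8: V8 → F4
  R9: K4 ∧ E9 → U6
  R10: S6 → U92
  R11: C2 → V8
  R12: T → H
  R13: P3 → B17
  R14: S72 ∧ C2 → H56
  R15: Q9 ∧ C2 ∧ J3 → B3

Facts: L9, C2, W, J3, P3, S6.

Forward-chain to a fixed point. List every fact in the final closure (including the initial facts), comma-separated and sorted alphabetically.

B17, B3, C2, E9, F4, J3, L9, N, P3, Q9, R6, S6, U92, V8, W

Round 1: R4 [W ∧ S6 ∧ L9 → Q9]; R10 [S6 → U92]; R11 [C2 → V8]; R13 [P3 → B17]. Adds Q9, U92, V8, B17.
Round 2: R8 [V8 → F4]; R15 [Q9 ∧ C2 ∧ J3 → B3]. Adds F4, B3.
Round 3: R5 [B3 ∧ L9 → E9]. Adds E9.
Round 4: R6 [E9 → R6]. Adds R6.
Round 5: R7 [R6 ∧ F4 → N]. Adds N.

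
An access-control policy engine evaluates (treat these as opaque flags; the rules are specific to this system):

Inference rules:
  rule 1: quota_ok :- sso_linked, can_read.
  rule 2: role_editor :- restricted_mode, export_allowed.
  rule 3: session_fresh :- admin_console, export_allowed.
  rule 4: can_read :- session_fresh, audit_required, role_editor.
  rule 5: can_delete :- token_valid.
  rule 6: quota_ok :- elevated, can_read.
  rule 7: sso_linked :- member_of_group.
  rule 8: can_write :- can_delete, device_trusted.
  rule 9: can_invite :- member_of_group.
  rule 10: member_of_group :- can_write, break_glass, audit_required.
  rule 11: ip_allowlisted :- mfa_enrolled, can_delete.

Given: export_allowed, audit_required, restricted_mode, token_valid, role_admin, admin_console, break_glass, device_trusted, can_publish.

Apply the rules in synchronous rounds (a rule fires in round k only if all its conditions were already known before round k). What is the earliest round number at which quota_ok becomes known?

5

[1] rule 2 [role_editor :- restricted_mode, export_allowed.]; rule 3 [session_fresh :- admin_console, export_allowed.]; rule 5 [can_delete :- token_valid.]. ⇒ new: role_editor, session_fresh, can_delete.
[2] rule 4 [can_read :- session_fresh, audit_required, role_editor.]; rule 8 [can_write :- can_delete, device_trusted.]. ⇒ new: can_read, can_write.
[3] rule 10 [member_of_group :- can_write, break_glass, audit_required.]. ⇒ new: member_of_group.
[4] rule 7 [sso_linked :- member_of_group.]; rule 9 [can_invite :- member_of_group.]. ⇒ new: sso_linked, can_invite.
[5] rule 1 [quota_ok :- sso_linked, can_read.]. ⇒ new: quota_ok.
quota_ok first appears in round 5.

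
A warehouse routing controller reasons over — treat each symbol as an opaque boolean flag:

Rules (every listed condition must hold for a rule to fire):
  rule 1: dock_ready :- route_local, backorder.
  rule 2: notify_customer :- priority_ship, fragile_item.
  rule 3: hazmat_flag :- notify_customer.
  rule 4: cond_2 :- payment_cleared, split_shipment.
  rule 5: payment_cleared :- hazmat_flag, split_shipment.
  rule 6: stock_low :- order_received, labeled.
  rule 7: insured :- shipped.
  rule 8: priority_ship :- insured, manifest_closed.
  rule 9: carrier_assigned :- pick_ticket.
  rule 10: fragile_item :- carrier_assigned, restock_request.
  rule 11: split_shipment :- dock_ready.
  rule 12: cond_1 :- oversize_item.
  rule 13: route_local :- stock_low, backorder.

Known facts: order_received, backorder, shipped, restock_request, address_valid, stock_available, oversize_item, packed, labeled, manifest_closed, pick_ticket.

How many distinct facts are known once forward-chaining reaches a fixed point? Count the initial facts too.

Round 1 fires rule 6, rule 7, rule 9, rule 12, giving stock_low, insured, carrier_assigned, cond_1.
Round 2 fires rule 8, rule 10, rule 13, giving priority_ship, fragile_item, route_local.
Round 3 fires rule 1, rule 2, giving dock_ready, notify_customer.
Round 4 fires rule 3, rule 11, giving hazmat_flag, split_shipment.
Round 5 fires rule 5, giving payment_cleared.
Round 6 fires rule 4, giving cond_2.
Closure: {address_valid, backorder, carrier_assigned, cond_1, cond_2, dock_ready, fragile_item, hazmat_flag, insured, labeled, manifest_closed, notify_customer, order_received, oversize_item, packed, payment_cleared, pick_ticket, priority_ship, restock_request, route_local, shipped, split_shipment, stock_available, stock_low} — 24 facts.

24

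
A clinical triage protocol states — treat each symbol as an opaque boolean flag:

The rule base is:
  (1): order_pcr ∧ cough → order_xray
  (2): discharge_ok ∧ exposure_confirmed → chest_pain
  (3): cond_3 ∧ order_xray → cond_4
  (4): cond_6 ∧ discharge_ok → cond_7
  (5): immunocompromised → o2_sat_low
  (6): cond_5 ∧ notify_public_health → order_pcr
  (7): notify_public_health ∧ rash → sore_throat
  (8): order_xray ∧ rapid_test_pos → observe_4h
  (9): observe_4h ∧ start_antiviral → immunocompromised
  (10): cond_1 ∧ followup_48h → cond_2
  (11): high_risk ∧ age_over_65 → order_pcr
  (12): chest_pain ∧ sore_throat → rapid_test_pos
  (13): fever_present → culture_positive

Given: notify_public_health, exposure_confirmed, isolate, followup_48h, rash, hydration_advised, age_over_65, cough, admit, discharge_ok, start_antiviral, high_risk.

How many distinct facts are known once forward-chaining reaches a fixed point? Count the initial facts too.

20

Round 1: (2) [discharge_ok ∧ exposure_confirmed → chest_pain]; (7) [notify_public_health ∧ rash → sore_throat]; (11) [high_risk ∧ age_over_65 → order_pcr]. Adds chest_pain, sore_throat, order_pcr.
Round 2: (1) [order_pcr ∧ cough → order_xray]; (12) [chest_pain ∧ sore_throat → rapid_test_pos]. Adds order_xray, rapid_test_pos.
Round 3: (8) [order_xray ∧ rapid_test_pos → observe_4h]. Adds observe_4h.
Round 4: (9) [observe_4h ∧ start_antiviral → immunocompromised]. Adds immunocompromised.
Round 5: (5) [immunocompromised → o2_sat_low]. Adds o2_sat_low.
Closure: {admit, age_over_65, chest_pain, cough, discharge_ok, exposure_confirmed, followup_48h, high_risk, hydration_advised, immunocompromised, isolate, notify_public_health, o2_sat_low, observe_4h, order_pcr, order_xray, rapid_test_pos, rash, sore_throat, start_antiviral} — 20 facts.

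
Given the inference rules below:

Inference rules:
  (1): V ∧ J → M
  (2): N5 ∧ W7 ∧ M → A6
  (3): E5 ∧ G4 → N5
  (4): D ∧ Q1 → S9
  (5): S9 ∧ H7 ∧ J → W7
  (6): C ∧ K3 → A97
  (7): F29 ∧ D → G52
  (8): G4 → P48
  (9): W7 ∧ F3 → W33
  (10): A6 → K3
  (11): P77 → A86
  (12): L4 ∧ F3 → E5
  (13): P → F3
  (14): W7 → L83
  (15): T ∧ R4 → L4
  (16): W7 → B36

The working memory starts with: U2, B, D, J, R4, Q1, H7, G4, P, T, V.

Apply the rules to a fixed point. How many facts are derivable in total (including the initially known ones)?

24

Round 1 — (1), (4), (8), (13), (15), derive M, S9, P48, F3, L4.
Round 2 — (5), (12), derive W7, E5.
Round 3 — (3), (9), (14), (16), derive N5, W33, L83, B36.
Round 4 — (2), derive A6.
Round 5 — (10), derive K3.
Closure: {A6, B, B36, D, E5, F3, G4, H7, J, K3, L4, L83, M, N5, P, P48, Q1, R4, S9, T, U2, V, W33, W7} — 24 facts.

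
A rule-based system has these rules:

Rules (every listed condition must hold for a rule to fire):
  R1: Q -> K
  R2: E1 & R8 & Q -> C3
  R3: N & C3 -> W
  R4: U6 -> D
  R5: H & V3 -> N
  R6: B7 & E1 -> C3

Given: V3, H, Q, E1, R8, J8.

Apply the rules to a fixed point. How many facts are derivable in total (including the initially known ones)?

[1] R1 [Q -> K]; R2 [E1 & R8 & Q -> C3]; R5 [H & V3 -> N]. ⇒ new: K, C3, N.
[2] R3 [N & C3 -> W]. ⇒ new: W.
Closure: {C3, E1, H, J8, K, N, Q, R8, V3, W} — 10 facts.

10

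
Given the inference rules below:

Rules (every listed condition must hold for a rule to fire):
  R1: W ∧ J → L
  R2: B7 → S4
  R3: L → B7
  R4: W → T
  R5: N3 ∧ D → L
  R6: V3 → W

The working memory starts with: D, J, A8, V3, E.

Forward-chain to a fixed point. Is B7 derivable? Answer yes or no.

yes

Round 1: R6 [V3 → W]. Adds W.
Round 2: R1 [W ∧ J → L]; R4 [W → T]. Adds L, T.
Round 3: R3 [L → B7]. Adds B7.
Round 4: R2 [B7 → S4]. Adds S4.
B7 appears in round 3, so it is derivable.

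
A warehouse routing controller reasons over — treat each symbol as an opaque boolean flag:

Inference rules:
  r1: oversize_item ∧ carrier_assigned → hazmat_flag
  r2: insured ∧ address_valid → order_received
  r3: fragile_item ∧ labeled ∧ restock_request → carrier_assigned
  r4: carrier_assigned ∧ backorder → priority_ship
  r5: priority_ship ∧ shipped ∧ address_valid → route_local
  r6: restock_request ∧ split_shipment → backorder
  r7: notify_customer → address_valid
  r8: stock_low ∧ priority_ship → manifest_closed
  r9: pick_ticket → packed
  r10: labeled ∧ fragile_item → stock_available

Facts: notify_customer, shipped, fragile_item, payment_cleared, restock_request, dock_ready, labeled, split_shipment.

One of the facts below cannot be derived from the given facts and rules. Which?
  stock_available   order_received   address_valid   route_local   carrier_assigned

Round 1: r3 [fragile_item ∧ labeled ∧ restock_request → carrier_assigned]; r6 [restock_request ∧ split_shipment → backorder]; r7 [notify_customer → address_valid]; r10 [labeled ∧ fragile_item → stock_available]. New: carrier_assigned, backorder, address_valid, stock_available.
Round 2: r4 [carrier_assigned ∧ backorder → priority_ship]. New: priority_ship.
Round 3: r5 [priority_ship ∧ shipped ∧ address_valid → route_local]. New: route_local.
Derived: carrier_assigned (round 1), route_local (round 3), address_valid (round 1), stock_available (round 1). order_received never appears in any round.

order_received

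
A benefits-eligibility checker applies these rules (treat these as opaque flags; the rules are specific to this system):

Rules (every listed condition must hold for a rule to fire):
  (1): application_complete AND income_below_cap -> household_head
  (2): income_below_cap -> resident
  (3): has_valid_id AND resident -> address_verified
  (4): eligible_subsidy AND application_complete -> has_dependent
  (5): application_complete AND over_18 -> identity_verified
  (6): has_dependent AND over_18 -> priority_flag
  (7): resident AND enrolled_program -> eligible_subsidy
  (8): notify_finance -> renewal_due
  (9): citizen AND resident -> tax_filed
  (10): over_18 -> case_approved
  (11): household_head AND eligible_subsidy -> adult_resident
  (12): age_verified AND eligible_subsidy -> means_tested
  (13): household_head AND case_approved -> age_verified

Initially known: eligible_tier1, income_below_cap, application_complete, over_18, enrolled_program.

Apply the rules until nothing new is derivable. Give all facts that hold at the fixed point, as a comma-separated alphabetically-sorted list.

adult_resident, age_verified, application_complete, case_approved, eligible_subsidy, eligible_tier1, enrolled_program, has_dependent, household_head, identity_verified, income_below_cap, means_tested, over_18, priority_flag, resident

Round 1 — (1), (2), (5), (10), derive household_head, resident, identity_verified, case_approved.
Round 2 — (7), (13), derive eligible_subsidy, age_verified.
Round 3 — (4), (11), (12), derive has_dependent, adult_resident, means_tested.
Round 4 — (6), derive priority_flag.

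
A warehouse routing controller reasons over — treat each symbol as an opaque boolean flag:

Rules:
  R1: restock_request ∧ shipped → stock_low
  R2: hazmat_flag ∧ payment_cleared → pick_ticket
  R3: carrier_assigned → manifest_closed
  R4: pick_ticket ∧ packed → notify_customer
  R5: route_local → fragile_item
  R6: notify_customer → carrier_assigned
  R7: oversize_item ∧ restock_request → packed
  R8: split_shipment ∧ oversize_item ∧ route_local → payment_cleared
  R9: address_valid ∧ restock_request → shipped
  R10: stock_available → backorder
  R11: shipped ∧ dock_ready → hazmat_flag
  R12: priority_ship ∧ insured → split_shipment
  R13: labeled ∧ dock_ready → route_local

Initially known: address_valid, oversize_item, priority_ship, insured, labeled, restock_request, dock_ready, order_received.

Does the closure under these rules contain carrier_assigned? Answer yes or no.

yes

Round 1: R7 [oversize_item ∧ restock_request → packed]; R9 [address_valid ∧ restock_request → shipped]; R12 [priority_ship ∧ insured → split_shipment]; R13 [labeled ∧ dock_ready → route_local]. Adds packed, shipped, split_shipment, route_local.
Round 2: R1 [restock_request ∧ shipped → stock_low]; R5 [route_local → fragile_item]; R8 [split_shipment ∧ oversize_item ∧ route_local → payment_cleared]; R11 [shipped ∧ dock_ready → hazmat_flag]. Adds stock_low, fragile_item, payment_cleared, hazmat_flag.
Round 3: R2 [hazmat_flag ∧ payment_cleared → pick_ticket]. Adds pick_ticket.
Round 4: R4 [pick_ticket ∧ packed → notify_customer]. Adds notify_customer.
Round 5: R6 [notify_customer → carrier_assigned]. Adds carrier_assigned.
Round 6: R3 [carrier_assigned → manifest_closed]. Adds manifest_closed.
carrier_assigned appears in round 5, so it is derivable.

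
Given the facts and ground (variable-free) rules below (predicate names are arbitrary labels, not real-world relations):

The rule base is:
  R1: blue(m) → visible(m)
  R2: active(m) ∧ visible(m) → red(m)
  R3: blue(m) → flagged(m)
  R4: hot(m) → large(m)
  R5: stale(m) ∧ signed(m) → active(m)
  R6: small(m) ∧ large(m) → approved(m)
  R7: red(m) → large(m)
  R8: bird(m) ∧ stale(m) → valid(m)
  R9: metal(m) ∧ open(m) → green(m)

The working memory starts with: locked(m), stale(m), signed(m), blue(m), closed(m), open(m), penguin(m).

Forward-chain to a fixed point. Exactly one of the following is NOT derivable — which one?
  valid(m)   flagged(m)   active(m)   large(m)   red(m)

[1] R1 [blue(m) → visible(m)]; R3 [blue(m) → flagged(m)]; R5 [stale(m) ∧ signed(m) → active(m)]. ⇒ new: visible(m), flagged(m), active(m).
[2] R2 [active(m) ∧ visible(m) → red(m)]. ⇒ new: red(m).
[3] R7 [red(m) → large(m)]. ⇒ new: large(m).
Derived: flagged(m) (round 1), active(m) (round 1), red(m) (round 2), large(m) (round 3). valid(m) never appears in any round.

valid(m)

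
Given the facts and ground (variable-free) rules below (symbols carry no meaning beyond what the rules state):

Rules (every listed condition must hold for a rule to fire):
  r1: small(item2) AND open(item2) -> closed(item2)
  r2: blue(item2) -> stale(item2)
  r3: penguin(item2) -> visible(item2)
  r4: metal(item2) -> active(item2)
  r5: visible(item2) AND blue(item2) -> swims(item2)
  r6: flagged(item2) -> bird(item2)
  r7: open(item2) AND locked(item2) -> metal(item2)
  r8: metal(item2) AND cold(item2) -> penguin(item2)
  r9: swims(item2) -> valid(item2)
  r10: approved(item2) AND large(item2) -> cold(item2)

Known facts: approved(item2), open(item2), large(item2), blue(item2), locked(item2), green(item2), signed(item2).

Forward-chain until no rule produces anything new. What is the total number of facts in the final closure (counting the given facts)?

Round 1: r2 [blue(item2) -> stale(item2)]; r7 [open(item2) AND locked(item2) -> metal(item2)]; r10 [approved(item2) AND large(item2) -> cold(item2)]. Adds stale(item2), metal(item2), cold(item2).
Round 2: r4 [metal(item2) -> active(item2)]; r8 [metal(item2) AND cold(item2) -> penguin(item2)]. Adds active(item2), penguin(item2).
Round 3: r3 [penguin(item2) -> visible(item2)]. Adds visible(item2).
Round 4: r5 [visible(item2) AND blue(item2) -> swims(item2)]. Adds swims(item2).
Round 5: r9 [swims(item2) -> valid(item2)]. Adds valid(item2).
Closure: {active(item2), approved(item2), blue(item2), cold(item2), green(item2), large(item2), locked(item2), metal(item2), open(item2), penguin(item2), signed(item2), stale(item2), swims(item2), valid(item2), visible(item2)} — 15 facts.

15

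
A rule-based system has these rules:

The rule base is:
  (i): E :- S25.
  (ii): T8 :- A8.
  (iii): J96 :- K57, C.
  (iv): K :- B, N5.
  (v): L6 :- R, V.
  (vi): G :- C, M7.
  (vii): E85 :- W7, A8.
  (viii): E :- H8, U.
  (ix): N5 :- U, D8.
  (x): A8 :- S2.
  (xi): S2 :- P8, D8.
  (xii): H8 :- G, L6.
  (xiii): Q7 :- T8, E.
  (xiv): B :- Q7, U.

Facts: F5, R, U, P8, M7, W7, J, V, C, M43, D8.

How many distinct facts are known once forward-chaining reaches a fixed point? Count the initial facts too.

23

Round 1 — (v), (vi), (ix), (xi), derive L6, G, N5, S2.
Round 2 — (x), (xii), derive A8, H8.
Round 3 — (ii), (vii), (viii), derive T8, E85, E.
Round 4 — (xiii), derive Q7.
Round 5 — (xiv), derive B.
Round 6 — (iv), derive K.
Closure: {A8, B, C, D8, E, E85, F5, G, H8, J, K, L6, M43, M7, N5, P8, Q7, R, S2, T8, U, V, W7} — 23 facts.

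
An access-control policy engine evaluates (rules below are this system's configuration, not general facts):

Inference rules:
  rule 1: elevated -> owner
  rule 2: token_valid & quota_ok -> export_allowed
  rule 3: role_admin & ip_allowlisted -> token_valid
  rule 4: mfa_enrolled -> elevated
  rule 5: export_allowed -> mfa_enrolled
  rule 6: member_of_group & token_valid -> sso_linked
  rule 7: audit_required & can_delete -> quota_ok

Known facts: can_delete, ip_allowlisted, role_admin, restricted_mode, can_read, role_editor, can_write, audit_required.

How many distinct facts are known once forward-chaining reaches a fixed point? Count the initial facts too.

Round 1 fires rule 3, rule 7, giving token_valid, quota_ok.
Round 2 fires rule 2, giving export_allowed.
Round 3 fires rule 5, giving mfa_enrolled.
Round 4 fires rule 4, giving elevated.
Round 5 fires rule 1, giving owner.
Closure: {audit_required, can_delete, can_read, can_write, elevated, export_allowed, ip_allowlisted, mfa_enrolled, owner, quota_ok, restricted_mode, role_admin, role_editor, token_valid} — 14 facts.

14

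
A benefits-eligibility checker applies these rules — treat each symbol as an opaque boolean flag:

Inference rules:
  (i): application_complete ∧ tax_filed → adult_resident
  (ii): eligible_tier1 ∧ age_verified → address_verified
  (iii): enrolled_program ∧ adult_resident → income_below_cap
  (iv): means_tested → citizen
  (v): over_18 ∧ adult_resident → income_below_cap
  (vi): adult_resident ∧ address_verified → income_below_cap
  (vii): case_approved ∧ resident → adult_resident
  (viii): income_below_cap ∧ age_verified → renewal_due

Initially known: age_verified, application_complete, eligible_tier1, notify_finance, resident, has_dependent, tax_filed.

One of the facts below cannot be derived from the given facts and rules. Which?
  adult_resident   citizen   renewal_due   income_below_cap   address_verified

Round 1 — (i), (ii), derive adult_resident, address_verified.
Round 2 — (vi), derive income_below_cap.
Round 3 — (viii), derive renewal_due.
Derived: income_below_cap (round 2), renewal_due (round 3), address_verified (round 1), adult_resident (round 1). citizen never appears in any round.

citizen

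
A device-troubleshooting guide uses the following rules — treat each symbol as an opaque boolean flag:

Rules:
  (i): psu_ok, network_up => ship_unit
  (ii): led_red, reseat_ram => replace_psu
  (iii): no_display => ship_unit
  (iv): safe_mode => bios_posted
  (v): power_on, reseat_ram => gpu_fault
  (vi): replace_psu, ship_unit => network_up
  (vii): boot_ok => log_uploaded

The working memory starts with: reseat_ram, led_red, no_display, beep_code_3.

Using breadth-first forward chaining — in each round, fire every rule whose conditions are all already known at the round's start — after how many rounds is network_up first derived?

Round 1 fires (ii), (iii), giving replace_psu, ship_unit.
Round 2 fires (vi), giving network_up.
network_up first appears in round 2.

2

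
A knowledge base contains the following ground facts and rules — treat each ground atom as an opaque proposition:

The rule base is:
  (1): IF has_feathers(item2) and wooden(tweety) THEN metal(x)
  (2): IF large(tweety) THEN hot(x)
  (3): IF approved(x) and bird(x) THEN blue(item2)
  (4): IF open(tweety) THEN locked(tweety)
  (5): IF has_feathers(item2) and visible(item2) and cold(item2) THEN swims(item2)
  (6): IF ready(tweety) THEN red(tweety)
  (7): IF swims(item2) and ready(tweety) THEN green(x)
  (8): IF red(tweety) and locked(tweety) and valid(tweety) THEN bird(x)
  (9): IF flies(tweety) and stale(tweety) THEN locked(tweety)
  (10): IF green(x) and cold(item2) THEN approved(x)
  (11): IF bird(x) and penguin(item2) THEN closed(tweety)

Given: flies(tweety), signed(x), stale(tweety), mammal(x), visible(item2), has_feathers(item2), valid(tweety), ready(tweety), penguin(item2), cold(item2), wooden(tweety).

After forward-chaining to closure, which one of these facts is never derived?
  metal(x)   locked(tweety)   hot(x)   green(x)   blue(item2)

Round 1 — (1), (5), (6), (9), derive metal(x), swims(item2), red(tweety), locked(tweety).
Round 2 — (7), (8), derive green(x), bird(x).
Round 3 — (10), (11), derive approved(x), closed(tweety).
Round 4 — (3), derive blue(item2).
Derived: green(x) (round 2), blue(item2) (round 4), locked(tweety) (round 1), metal(x) (round 1). hot(x) never appears in any round.

hot(x)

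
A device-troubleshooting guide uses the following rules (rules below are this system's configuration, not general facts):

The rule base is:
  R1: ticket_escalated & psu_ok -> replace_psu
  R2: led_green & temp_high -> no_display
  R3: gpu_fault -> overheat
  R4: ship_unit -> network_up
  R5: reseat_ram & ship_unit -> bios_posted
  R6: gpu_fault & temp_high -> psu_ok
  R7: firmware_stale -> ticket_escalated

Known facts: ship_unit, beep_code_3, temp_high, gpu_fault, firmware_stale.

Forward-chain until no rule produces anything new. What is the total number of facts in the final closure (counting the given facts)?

10

Round 1: R3 [gpu_fault -> overheat]; R4 [ship_unit -> network_up]; R6 [gpu_fault & temp_high -> psu_ok]; R7 [firmware_stale -> ticket_escalated]. New: overheat, network_up, psu_ok, ticket_escalated.
Round 2: R1 [ticket_escalated & psu_ok -> replace_psu]. New: replace_psu.
Closure: {beep_code_3, firmware_stale, gpu_fault, network_up, overheat, psu_ok, replace_psu, ship_unit, temp_high, ticket_escalated} — 10 facts.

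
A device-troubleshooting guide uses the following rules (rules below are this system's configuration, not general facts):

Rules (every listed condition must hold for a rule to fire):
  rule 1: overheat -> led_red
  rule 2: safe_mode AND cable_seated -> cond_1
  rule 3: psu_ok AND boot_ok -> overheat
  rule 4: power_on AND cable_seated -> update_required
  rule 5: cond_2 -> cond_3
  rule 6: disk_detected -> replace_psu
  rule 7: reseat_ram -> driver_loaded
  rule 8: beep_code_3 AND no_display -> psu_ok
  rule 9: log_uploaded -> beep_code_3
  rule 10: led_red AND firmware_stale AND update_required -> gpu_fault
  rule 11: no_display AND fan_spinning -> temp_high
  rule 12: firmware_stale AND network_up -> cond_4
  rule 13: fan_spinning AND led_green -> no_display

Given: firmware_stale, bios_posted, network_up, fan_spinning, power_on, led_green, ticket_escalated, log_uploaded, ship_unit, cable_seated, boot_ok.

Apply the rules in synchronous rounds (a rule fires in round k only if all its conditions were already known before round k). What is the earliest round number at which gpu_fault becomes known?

5

Round 1 fires rule 4, rule 9, rule 12, rule 13, giving update_required, beep_code_3, cond_4, no_display.
Round 2 fires rule 8, rule 11, giving psu_ok, temp_high.
Round 3 fires rule 3, giving overheat.
Round 4 fires rule 1, giving led_red.
Round 5 fires rule 10, giving gpu_fault.
gpu_fault first appears in round 5.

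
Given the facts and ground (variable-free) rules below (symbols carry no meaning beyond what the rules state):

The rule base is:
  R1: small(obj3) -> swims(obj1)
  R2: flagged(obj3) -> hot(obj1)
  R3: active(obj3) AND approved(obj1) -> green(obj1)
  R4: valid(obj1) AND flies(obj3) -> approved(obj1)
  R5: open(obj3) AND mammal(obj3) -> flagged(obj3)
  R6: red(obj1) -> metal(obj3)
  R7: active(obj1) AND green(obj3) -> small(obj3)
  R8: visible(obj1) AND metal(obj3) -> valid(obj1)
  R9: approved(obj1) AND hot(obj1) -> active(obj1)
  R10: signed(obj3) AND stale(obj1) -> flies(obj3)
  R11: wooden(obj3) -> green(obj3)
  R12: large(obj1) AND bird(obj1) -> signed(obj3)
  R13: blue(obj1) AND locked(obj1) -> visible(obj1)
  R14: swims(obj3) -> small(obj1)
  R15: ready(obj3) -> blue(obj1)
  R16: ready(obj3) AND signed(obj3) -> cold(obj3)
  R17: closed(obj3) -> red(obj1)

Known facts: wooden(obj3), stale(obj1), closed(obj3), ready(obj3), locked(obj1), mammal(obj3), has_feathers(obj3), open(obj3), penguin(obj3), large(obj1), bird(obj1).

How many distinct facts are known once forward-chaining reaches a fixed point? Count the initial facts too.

26

Round 1 fires R5, R11, R12, R15, R17, giving flagged(obj3), green(obj3), signed(obj3), blue(obj1), red(obj1).
Round 2 fires R2, R6, R10, R13, R16, giving hot(obj1), metal(obj3), flies(obj3), visible(obj1), cold(obj3).
Round 3 fires R8, giving valid(obj1).
Round 4 fires R4, giving approved(obj1).
Round 5 fires R9, giving active(obj1).
Round 6 fires R7, giving small(obj3).
Round 7 fires R1, giving swims(obj1).
Closure: {active(obj1), approved(obj1), bird(obj1), blue(obj1), closed(obj3), cold(obj3), flagged(obj3), flies(obj3), green(obj3), has_feathers(obj3), hot(obj1), large(obj1), locked(obj1), mammal(obj3), metal(obj3), open(obj3), penguin(obj3), ready(obj3), red(obj1), signed(obj3), small(obj3), stale(obj1), swims(obj1), valid(obj1), visible(obj1), wooden(obj3)} — 26 facts.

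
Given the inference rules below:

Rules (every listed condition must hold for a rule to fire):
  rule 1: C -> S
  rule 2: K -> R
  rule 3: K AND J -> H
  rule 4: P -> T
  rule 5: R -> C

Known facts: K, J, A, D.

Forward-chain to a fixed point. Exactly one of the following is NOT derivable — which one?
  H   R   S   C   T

T

Round 1: rule 2 [K -> R]; rule 3 [K AND J -> H]. New: R, H.
Round 2: rule 5 [R -> C]. New: C.
Round 3: rule 1 [C -> S]. New: S.
Derived: S (round 3), H (round 1), R (round 1), C (round 2). T never appears in any round.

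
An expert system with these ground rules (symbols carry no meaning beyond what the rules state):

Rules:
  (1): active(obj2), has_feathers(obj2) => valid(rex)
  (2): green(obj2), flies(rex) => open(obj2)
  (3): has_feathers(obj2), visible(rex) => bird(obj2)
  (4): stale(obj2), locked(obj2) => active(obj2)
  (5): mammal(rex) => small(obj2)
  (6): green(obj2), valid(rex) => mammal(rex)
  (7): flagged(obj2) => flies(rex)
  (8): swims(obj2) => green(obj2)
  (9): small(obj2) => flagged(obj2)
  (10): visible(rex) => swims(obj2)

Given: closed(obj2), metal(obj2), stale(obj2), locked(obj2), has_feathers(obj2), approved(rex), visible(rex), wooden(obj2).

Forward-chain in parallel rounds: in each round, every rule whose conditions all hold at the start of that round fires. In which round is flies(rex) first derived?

6

Round 1 — (3), (4), (10), derive bird(obj2), active(obj2), swims(obj2).
Round 2 — (1), (8), derive valid(rex), green(obj2).
Round 3 — (6), derive mammal(rex).
Round 4 — (5), derive small(obj2).
Round 5 — (9), derive flagged(obj2).
Round 6 — (7), derive flies(rex).
flies(rex) first appears in round 6.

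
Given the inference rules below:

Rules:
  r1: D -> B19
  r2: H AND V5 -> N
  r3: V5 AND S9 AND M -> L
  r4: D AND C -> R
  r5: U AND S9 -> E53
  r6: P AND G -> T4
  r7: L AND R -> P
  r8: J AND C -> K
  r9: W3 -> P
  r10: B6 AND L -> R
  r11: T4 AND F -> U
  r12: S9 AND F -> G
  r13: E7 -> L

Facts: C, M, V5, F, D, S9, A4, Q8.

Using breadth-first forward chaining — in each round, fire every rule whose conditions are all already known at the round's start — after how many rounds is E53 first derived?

Round 1: r1 [D -> B19]; r3 [V5 AND S9 AND M -> L]; r4 [D AND C -> R]; r12 [S9 AND F -> G]. New: B19, L, R, G.
Round 2: r7 [L AND R -> P]. New: P.
Round 3: r6 [P AND G -> T4]. New: T4.
Round 4: r11 [T4 AND F -> U]. New: U.
Round 5: r5 [U AND S9 -> E53]. New: E53.
E53 first appears in round 5.

5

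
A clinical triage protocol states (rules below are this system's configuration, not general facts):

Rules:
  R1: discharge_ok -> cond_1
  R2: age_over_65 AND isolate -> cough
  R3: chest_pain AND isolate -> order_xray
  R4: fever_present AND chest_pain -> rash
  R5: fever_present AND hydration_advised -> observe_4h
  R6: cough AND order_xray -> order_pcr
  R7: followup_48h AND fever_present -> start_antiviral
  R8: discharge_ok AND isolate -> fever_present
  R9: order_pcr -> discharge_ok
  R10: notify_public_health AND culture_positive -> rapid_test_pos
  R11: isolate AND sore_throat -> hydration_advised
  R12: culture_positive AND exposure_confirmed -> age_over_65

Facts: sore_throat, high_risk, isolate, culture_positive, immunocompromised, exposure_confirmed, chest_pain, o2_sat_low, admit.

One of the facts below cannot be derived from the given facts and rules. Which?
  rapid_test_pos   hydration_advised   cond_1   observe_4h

rapid_test_pos

Round 1 — R3, R11, R12, derive order_xray, hydration_advised, age_over_65.
Round 2 — R2, derive cough.
Round 3 — R6, derive order_pcr.
Round 4 — R9, derive discharge_ok.
Round 5 — R1, R8, derive cond_1, fever_present.
Round 6 — R4, R5, derive rash, observe_4h.
Derived: cond_1 (round 5), hydration_advised (round 1), observe_4h (round 6). rapid_test_pos never appears in any round.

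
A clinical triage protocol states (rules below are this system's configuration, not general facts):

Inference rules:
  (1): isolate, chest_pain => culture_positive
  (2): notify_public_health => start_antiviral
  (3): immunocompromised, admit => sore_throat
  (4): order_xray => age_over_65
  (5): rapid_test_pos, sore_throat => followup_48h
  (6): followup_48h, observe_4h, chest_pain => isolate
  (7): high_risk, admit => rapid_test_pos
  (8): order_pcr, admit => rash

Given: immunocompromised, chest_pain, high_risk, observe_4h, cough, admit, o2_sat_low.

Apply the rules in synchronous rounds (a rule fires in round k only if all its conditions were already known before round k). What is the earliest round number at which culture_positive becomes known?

4

[1] (3) [immunocompromised, admit => sore_throat]; (7) [high_risk, admit => rapid_test_pos]. ⇒ new: sore_throat, rapid_test_pos.
[2] (5) [rapid_test_pos, sore_throat => followup_48h]. ⇒ new: followup_48h.
[3] (6) [followup_48h, observe_4h, chest_pain => isolate]. ⇒ new: isolate.
[4] (1) [isolate, chest_pain => culture_positive]. ⇒ new: culture_positive.
culture_positive first appears in round 4.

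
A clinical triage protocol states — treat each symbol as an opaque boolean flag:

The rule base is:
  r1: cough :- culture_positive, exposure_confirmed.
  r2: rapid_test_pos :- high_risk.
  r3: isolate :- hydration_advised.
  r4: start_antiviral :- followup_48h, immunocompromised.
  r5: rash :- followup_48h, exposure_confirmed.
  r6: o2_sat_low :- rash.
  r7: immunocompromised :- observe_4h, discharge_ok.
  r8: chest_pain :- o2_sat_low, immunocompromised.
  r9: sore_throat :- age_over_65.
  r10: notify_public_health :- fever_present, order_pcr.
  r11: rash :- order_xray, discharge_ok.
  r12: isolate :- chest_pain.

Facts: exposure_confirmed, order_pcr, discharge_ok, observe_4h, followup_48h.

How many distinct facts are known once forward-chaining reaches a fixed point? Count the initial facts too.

Round 1 — r5, r7, derive rash, immunocompromised.
Round 2 — r4, r6, derive start_antiviral, o2_sat_low.
Round 3 — r8, derive chest_pain.
Round 4 — r12, derive isolate.
Closure: {chest_pain, discharge_ok, exposure_confirmed, followup_48h, immunocompromised, isolate, o2_sat_low, observe_4h, order_pcr, rash, start_antiviral} — 11 facts.

11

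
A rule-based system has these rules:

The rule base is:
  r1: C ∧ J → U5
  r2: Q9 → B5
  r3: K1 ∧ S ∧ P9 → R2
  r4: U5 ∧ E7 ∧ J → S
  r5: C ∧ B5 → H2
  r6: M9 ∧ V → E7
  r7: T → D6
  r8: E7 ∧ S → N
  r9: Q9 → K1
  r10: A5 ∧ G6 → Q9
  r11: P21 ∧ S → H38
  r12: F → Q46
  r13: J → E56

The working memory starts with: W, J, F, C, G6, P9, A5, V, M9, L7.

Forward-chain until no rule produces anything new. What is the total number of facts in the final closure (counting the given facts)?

21

Round 1 — r1, r6, r10, r12, r13, derive U5, E7, Q9, Q46, E56.
Round 2 — r2, r4, r9, derive B5, S, K1.
Round 3 — r3, r5, r8, derive R2, H2, N.
Closure: {A5, B5, C, E56, E7, F, G6, H2, J, K1, L7, M9, N, P9, Q46, Q9, R2, S, U5, V, W} — 21 facts.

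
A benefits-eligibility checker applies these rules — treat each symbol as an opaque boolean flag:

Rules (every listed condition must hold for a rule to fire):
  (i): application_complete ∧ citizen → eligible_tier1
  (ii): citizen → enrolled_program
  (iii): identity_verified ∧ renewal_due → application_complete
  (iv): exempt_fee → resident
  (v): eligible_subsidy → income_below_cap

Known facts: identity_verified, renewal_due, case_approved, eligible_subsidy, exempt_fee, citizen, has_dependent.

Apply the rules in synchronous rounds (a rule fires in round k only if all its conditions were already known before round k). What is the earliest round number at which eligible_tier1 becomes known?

2

[1] (ii) [citizen → enrolled_program]; (iii) [identity_verified ∧ renewal_due → application_complete]; (iv) [exempt_fee → resident]; (v) [eligible_subsidy → income_below_cap]. ⇒ new: enrolled_program, application_complete, resident, income_below_cap.
[2] (i) [application_complete ∧ citizen → eligible_tier1]. ⇒ new: eligible_tier1.
eligible_tier1 first appears in round 2.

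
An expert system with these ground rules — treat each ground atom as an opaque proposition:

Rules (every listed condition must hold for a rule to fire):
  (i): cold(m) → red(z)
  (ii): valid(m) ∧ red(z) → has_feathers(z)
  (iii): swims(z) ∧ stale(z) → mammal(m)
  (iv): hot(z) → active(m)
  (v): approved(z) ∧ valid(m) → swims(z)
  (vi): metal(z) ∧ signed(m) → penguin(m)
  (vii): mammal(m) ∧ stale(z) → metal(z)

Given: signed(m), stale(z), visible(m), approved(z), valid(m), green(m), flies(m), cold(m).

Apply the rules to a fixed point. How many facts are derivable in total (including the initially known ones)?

Round 1 fires (i), (v), giving red(z), swims(z).
Round 2 fires (ii), (iii), giving has_feathers(z), mammal(m).
Round 3 fires (vii), giving metal(z).
Round 4 fires (vi), giving penguin(m).
Closure: {approved(z), cold(m), flies(m), green(m), has_feathers(z), mammal(m), metal(z), penguin(m), red(z), signed(m), stale(z), swims(z), valid(m), visible(m)} — 14 facts.

14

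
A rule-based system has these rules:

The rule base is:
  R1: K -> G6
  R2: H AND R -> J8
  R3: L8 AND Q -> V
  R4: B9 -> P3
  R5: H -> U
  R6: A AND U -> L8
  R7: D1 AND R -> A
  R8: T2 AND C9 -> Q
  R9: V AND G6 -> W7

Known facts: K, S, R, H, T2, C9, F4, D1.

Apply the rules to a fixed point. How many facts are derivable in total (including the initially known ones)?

16

Round 1: R1 [K -> G6]; R2 [H AND R -> J8]; R5 [H -> U]; R7 [D1 AND R -> A]; R8 [T2 AND C9 -> Q]. New: G6, J8, U, A, Q.
Round 2: R6 [A AND U -> L8]. New: L8.
Round 3: R3 [L8 AND Q -> V]. New: V.
Round 4: R9 [V AND G6 -> W7]. New: W7.
Closure: {A, C9, D1, F4, G6, H, J8, K, L8, Q, R, S, T2, U, V, W7} — 16 facts.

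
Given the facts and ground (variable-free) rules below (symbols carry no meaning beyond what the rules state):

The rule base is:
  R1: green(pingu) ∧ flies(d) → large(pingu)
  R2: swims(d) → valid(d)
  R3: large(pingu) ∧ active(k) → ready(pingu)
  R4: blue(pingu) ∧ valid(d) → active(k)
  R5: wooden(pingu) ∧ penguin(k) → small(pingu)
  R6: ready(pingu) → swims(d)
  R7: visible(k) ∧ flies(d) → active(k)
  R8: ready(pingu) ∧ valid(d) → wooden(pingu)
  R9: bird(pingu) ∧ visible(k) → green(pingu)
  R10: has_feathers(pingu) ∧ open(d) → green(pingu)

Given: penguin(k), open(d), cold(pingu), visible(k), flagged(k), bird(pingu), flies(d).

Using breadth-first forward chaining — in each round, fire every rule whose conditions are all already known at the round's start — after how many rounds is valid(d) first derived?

Round 1 — R7, R9, derive active(k), green(pingu).
Round 2 — R1, derive large(pingu).
Round 3 — R3, derive ready(pingu).
Round 4 — R6, derive swims(d).
Round 5 — R2, derive valid(d).
valid(d) first appears in round 5.

5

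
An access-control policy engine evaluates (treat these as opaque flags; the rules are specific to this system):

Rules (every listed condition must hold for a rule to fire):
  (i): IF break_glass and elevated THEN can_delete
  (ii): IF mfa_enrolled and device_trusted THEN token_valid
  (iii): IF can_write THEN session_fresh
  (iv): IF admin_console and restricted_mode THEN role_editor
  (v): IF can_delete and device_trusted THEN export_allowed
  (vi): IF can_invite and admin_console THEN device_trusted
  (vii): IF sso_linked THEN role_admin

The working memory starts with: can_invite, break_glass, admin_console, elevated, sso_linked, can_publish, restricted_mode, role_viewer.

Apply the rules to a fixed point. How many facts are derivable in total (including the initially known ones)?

[1] (i) [IF break_glass and elevated THEN can_delete]; (iv) [IF admin_console and restricted_mode THEN role_editor]; (vi) [IF can_invite and admin_console THEN device_trusted]; (vii) [IF sso_linked THEN role_admin]. ⇒ new: can_delete, role_editor, device_trusted, role_admin.
[2] (v) [IF can_delete and device_trusted THEN export_allowed]. ⇒ new: export_allowed.
Closure: {admin_console, break_glass, can_delete, can_invite, can_publish, device_trusted, elevated, export_allowed, restricted_mode, role_admin, role_editor, role_viewer, sso_linked} — 13 facts.

13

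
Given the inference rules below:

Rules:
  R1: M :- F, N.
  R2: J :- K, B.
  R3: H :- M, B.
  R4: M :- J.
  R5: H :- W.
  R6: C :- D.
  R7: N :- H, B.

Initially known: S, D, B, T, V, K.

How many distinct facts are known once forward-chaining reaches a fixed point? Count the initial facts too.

Round 1: R2 [J :- K, B.]; R6 [C :- D.]. New: J, C.
Round 2: R4 [M :- J.]. New: M.
Round 3: R3 [H :- M, B.]. New: H.
Round 4: R7 [N :- H, B.]. New: N.
Closure: {B, C, D, H, J, K, M, N, S, T, V} — 11 facts.

11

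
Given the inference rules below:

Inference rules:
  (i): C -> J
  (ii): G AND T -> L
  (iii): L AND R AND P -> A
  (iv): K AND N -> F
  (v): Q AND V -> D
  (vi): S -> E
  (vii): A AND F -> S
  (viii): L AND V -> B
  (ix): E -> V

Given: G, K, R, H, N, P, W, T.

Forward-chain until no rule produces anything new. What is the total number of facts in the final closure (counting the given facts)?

15

Round 1: (ii) [G AND T -> L]; (iv) [K AND N -> F]. Adds L, F.
Round 2: (iii) [L AND R AND P -> A]. Adds A.
Round 3: (vii) [A AND F -> S]. Adds S.
Round 4: (vi) [S -> E]. Adds E.
Round 5: (ix) [E -> V]. Adds V.
Round 6: (viii) [L AND V -> B]. Adds B.
Closure: {A, B, E, F, G, H, K, L, N, P, R, S, T, V, W} — 15 facts.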